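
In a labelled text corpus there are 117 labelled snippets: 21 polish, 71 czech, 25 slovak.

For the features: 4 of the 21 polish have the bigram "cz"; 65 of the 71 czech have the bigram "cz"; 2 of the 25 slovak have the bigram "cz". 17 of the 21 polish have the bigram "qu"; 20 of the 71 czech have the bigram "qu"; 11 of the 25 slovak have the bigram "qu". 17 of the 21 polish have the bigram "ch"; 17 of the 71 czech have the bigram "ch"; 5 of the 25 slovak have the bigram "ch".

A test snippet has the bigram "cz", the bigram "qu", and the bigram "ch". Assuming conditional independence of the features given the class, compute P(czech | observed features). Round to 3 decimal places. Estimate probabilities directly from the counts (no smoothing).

0.610

polish: (21/117) × (4/21) × (17/21) × (17/21) ≈ 0.0224044
czech: (71/117) × (65/71) × (20/71) × (17/71) ≈ 0.0374705
slovak: (25/117) × (2/25) × (11/25) × (5/25) ≈ 0.00150427
P(czech | x) = 0.0374705 / 0.06137917 ≈ 0.610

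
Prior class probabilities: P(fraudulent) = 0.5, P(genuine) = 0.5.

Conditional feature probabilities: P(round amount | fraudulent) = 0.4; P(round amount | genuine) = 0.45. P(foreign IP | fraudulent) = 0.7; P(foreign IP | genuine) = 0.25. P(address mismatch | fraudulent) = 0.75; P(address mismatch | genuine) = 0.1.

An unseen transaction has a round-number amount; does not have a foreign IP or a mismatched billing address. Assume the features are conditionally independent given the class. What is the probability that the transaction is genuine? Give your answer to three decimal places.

fraudulent: 0.5 × 0.4 × (1−0.7) × (1−0.75) = 0.015
genuine: 0.5 × 0.45 × (1−0.25) × (1−0.1) = 0.151875
P(genuine | x) = 0.151875 / 0.166875 ≈ 0.910

0.910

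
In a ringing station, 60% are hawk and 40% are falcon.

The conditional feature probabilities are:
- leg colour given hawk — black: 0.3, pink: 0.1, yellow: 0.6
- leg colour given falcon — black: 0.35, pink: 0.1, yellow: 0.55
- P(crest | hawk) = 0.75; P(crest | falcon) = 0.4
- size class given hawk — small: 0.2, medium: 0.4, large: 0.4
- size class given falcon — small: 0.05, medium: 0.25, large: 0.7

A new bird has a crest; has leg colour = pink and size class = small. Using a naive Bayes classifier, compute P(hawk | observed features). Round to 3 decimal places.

hawk: 0.6 × 0.1 × 0.75 × 0.2 = 0.009
falcon: 0.4 × 0.1 × 0.4 × 0.05 = 0.0008
P(hawk | x) = 0.009 / 0.0098 ≈ 0.918

0.918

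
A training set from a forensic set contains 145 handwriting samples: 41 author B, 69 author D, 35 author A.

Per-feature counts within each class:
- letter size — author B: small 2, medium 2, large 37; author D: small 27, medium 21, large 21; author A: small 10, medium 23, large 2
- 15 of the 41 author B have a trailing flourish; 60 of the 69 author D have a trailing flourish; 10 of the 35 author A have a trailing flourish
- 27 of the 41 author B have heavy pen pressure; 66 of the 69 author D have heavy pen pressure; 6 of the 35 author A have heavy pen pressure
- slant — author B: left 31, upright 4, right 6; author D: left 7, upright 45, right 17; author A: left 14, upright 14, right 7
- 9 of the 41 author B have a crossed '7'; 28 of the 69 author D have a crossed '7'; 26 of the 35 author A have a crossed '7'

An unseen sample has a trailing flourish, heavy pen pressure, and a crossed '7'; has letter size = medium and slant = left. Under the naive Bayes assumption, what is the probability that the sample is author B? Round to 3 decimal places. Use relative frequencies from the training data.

0.071

author B: (41/145) × (2/41) × (15/41) × (27/41) × (31/41) × (9/41) ≈ 0.000551551
author D: (69/145) × (21/69) × (60/69) × (66/69) × (7/69) × (28/69) ≈ 0.00495914
author A: (35/145) × (23/35) × (10/35) × (6/35) × (14/35) × (26/35) ≈ 0.00230856
P(author B | x) = 0.000551551 / 0.007819251 ≈ 0.071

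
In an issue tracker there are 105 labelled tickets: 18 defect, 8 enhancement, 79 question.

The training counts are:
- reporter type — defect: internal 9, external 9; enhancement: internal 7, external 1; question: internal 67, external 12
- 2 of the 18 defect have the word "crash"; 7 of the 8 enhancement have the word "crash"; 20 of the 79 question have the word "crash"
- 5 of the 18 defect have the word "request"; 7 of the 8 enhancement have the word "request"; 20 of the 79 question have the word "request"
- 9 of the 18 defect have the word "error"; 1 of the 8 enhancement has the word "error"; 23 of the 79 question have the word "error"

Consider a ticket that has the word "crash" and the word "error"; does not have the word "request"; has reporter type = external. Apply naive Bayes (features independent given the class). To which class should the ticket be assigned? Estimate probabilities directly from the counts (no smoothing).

question

defect: (18/105) × (9/18) × (2/18) × (13/18) × (9/18) ≈ 0.00343915
enhancement: (8/105) × (1/8) × (7/8) × (1/8) × (1/8) ≈ 0.000130208
question: (79/105) × (12/79) × (20/79) × (59/79) × (23/79) ≈ 0.00629101
Highest score → question.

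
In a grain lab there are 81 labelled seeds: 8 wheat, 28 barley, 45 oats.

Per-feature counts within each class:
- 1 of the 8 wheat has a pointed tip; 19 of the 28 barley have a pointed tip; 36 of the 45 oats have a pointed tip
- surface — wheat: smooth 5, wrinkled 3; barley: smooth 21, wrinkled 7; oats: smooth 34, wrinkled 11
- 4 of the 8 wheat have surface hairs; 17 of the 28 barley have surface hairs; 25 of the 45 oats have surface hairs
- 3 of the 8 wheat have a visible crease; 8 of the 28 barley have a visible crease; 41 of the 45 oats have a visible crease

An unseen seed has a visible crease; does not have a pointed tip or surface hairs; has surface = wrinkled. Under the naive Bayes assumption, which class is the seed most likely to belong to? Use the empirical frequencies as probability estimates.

oats

wheat: (8/81) × (7/8) × (3/8) × (4/8) × (3/8) ≈ 0.00607639
barley: (28/81) × (9/28) × (7/28) × (11/28) × (8/28) ≈ 0.00311791
oats: (45/81) × (9/45) × (11/45) × (20/45) × (41/45) ≈ 0.0109983
Highest score → oats.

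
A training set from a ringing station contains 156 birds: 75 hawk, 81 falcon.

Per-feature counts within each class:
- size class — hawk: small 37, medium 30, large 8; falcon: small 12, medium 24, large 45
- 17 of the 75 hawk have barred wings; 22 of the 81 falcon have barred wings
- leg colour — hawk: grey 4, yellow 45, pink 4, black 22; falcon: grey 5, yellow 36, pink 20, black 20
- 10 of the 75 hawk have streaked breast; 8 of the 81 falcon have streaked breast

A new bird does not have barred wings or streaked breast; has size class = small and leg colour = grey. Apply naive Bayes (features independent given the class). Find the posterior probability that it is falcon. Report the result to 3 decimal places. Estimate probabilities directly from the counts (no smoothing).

hawk: (75/156) × (37/75) × (58/75) × (4/75) × (65/75) ≈ 0.00847802
falcon: (81/156) × (12/81) × (59/81) × (5/81) × (73/81) ≈ 0.00311707
P(falcon | x) = 0.00311707 / 0.01159509 ≈ 0.269

0.269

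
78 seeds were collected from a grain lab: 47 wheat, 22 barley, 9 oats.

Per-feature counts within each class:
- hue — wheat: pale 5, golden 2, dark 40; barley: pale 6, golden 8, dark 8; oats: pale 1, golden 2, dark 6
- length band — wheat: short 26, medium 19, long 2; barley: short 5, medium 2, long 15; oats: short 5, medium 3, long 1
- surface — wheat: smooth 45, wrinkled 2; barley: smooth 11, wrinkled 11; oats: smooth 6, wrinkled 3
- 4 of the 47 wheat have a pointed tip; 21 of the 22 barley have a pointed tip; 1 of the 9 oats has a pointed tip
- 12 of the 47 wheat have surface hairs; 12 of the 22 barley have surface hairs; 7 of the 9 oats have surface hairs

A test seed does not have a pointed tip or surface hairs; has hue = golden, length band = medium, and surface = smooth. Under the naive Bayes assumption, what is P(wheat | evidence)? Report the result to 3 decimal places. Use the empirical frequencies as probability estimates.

0.847

wheat: (47/78) × (2/47) × (19/47) × (45/47) × (43/47) × (35/47) ≈ 0.00676155
barley: (22/78) × (8/22) × (2/22) × (11/22) × (1/22) × (10/22) ≈ 0.0000963224
oats: (9/78) × (2/9) × (3/9) × (6/9) × (8/9) × (2/9) ≈ 0.00112553
P(wheat | x) = 0.00676155 / 0.0079834024 ≈ 0.847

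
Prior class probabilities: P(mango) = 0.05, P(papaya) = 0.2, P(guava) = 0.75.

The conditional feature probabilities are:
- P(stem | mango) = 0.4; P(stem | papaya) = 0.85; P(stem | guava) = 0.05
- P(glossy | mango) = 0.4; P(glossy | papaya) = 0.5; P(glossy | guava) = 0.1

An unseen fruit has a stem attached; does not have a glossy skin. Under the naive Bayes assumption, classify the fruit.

papaya

mango: 0.05 × 0.4 × (1−0.4) = 0.012
papaya: 0.2 × 0.85 × (1−0.5) = 0.085
guava: 0.75 × 0.05 × (1−0.1) = 0.03375
Highest score → papaya.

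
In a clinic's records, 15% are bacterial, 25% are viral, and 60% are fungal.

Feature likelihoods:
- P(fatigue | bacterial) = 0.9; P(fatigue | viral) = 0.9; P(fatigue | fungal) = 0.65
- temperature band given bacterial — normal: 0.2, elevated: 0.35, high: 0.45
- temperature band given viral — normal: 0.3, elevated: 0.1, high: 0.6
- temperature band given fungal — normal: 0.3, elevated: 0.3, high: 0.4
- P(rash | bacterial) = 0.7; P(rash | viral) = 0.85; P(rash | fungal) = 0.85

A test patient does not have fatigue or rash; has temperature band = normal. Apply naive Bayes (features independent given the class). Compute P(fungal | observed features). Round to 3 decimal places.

bacterial: 0.15 × (1−0.9) × 0.2 × (1−0.7) = 0.0009
viral: 0.25 × (1−0.9) × 0.3 × (1−0.85) = 0.001125
fungal: 0.6 × (1−0.65) × 0.3 × (1−0.85) = 0.00945
P(fungal | x) = 0.00945 / 0.011475 ≈ 0.824

0.824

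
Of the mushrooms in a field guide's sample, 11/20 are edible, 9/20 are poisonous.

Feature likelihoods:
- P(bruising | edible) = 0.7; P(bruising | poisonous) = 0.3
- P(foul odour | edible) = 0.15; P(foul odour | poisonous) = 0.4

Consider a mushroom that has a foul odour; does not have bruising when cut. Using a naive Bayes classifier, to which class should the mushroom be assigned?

poisonous

edible: 0.55 × (1−0.7) × 0.15 = 0.02475
poisonous: 0.45 × (1−0.3) × 0.4 = 0.126
Highest score → poisonous.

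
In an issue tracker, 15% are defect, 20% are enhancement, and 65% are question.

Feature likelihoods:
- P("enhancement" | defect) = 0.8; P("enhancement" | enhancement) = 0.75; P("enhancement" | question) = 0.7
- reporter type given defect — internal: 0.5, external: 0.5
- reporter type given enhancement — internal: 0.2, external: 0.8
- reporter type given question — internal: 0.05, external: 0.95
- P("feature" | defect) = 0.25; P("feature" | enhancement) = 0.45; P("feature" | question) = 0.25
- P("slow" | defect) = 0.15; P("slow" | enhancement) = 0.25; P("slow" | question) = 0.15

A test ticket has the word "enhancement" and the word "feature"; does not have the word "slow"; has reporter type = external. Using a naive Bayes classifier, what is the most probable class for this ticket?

defect: 0.15 × 0.8 × 0.5 × 0.25 × (1−0.15) = 0.01275
enhancement: 0.2 × 0.75 × 0.8 × 0.45 × (1−0.25) = 0.0405
question: 0.65 × 0.7 × 0.95 × 0.25 × (1−0.15) = 0.091853125
Highest score → question.

question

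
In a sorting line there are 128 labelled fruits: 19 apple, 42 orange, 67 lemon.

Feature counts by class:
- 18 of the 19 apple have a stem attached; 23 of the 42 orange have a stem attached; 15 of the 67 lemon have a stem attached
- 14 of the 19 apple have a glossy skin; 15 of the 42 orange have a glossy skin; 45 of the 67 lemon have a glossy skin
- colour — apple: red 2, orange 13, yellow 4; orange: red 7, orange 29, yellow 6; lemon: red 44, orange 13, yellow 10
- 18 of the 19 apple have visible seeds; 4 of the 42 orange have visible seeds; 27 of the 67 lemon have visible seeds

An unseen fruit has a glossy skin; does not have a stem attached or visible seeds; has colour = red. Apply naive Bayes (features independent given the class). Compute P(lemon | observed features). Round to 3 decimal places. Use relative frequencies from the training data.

0.930

apple: (19/128) × (1/19) × (14/19) × (2/19) × (1/19) ≈ 0.0000318924
orange: (42/128) × (19/42) × (15/42) × (7/42) × (38/42) ≈ 0.00799408
lemon: (67/128) × (52/67) × (45/67) × (44/67) × (40/67) ≈ 0.106978
P(lemon | x) = 0.106978 / 0.1150039724 ≈ 0.930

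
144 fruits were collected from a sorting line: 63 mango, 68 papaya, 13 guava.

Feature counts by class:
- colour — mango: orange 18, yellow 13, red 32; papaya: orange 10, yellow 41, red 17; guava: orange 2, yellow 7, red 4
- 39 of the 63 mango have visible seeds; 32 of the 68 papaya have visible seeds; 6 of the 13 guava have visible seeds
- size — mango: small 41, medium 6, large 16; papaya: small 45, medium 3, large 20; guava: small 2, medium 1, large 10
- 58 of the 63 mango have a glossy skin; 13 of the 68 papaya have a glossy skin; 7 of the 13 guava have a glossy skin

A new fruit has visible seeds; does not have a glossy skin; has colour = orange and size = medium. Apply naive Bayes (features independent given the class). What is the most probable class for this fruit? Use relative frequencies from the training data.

mango: (63/144) × (18/63) × (39/63) × (6/63) × (5/63) ≈ 0.00058489
papaya: (68/144) × (10/68) × (32/68) × (3/68) × (55/68) ≈ 0.00116612
guava: (13/144) × (2/13) × (6/13) × (1/13) × (6/13) ≈ 0.000227583
Highest score → papaya.

papaya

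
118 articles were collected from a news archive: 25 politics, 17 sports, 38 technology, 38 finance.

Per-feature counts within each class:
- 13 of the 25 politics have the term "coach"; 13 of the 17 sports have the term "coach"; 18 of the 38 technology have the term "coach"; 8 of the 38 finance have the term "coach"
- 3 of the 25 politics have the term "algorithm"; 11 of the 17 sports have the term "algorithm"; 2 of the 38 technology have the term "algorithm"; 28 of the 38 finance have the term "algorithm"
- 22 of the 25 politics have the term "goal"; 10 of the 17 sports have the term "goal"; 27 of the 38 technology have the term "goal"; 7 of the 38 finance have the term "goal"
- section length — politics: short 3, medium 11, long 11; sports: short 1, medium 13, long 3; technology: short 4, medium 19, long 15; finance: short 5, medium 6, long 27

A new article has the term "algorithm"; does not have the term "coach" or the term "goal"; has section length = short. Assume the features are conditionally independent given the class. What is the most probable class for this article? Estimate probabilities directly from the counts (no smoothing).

finance

politics: (25/118) × (12/25) × (3/25) × (3/25) × (3/25) ≈ 0.000175729
sports: (17/118) × (4/17) × (11/17) × (7/17) × (1/17) ≈ 0.000531278
technology: (38/118) × (20/38) × (2/38) × (11/38) × (4/38) ≈ 0.000271819
finance: (38/118) × (30/38) × (28/38) × (31/38) × (5/38) ≈ 0.0201084
Highest score → finance.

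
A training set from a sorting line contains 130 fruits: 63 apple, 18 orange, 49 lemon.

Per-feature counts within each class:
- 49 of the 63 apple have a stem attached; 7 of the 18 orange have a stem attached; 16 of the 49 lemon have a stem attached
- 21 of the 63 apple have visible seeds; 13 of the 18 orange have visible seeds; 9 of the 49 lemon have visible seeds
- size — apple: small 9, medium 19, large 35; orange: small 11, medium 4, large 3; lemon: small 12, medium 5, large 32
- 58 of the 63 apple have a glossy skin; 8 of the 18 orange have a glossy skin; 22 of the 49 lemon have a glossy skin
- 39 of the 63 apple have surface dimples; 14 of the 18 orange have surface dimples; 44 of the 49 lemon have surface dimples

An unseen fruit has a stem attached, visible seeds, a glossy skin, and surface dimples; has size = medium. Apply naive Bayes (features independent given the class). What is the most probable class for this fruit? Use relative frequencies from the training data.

apple: (63/130) × (49/63) × (21/63) × (19/63) × (58/63) × (39/63) ≈ 0.0215951
orange: (18/130) × (7/18) × (13/18) × (4/18) × (8/18) × (14/18) ≈ 0.00298735
lemon: (49/130) × (16/49) × (9/49) × (5/49) × (22/49) × (44/49) ≈ 0.000929994
Highest score → apple.

apple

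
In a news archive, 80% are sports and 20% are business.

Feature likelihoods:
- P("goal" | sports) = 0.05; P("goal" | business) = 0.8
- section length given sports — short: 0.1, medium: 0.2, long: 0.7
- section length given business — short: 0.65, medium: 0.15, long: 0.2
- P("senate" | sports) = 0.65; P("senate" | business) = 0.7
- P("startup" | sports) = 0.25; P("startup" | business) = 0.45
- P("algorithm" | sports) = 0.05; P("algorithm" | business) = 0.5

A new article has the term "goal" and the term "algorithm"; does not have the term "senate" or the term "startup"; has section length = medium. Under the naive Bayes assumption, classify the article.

sports: 0.8 × 0.05 × 0.2 × (1−0.65) × (1−0.25) × 0.05 = 0.000105
business: 0.2 × 0.8 × 0.15 × (1−0.7) × (1−0.45) × 0.5 = 0.00198
Highest score → business.

business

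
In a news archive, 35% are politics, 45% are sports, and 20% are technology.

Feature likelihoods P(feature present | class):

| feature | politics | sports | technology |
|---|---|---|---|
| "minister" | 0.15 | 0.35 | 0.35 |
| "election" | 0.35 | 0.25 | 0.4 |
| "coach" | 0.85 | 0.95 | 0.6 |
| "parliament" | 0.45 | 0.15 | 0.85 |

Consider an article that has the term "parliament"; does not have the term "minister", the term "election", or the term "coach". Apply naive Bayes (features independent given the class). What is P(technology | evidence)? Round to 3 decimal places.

politics: 0.35 × (1−0.15) × (1−0.35) × (1−0.85) × 0.45 = 0.0130528125
sports: 0.45 × (1−0.35) × (1−0.25) × (1−0.95) × 0.15 = 0.0016453125
technology: 0.2 × (1−0.35) × (1−0.4) × (1−0.6) × 0.85 = 0.02652
P(technology | x) = 0.02652 / 0.041218125 ≈ 0.643

0.643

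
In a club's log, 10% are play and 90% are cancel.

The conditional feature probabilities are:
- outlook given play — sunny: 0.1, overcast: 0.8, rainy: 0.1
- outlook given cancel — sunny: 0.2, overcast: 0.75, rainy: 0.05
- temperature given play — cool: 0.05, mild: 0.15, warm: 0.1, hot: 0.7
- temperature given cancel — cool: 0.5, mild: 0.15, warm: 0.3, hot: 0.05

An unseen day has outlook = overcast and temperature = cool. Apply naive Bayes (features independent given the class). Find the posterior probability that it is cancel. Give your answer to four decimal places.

0.9883

play: 0.1 × 0.8 × 0.05 = 0.004
cancel: 0.9 × 0.75 × 0.5 = 0.3375
P(cancel | x) = 0.3375 / 0.3415 ≈ 0.9883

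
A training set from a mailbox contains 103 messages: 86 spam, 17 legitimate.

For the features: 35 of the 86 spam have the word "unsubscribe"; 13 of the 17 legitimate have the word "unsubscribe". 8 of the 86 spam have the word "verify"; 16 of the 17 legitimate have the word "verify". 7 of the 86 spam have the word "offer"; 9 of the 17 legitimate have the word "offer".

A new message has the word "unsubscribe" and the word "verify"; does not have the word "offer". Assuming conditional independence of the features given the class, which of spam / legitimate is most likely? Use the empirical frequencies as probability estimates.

spam: (86/103) × (35/86) × (8/86) × (79/86) ≈ 0.0290369
legitimate: (17/103) × (13/17) × (16/17) × (8/17) ≈ 0.0559008
Highest score → legitimate.

legitimate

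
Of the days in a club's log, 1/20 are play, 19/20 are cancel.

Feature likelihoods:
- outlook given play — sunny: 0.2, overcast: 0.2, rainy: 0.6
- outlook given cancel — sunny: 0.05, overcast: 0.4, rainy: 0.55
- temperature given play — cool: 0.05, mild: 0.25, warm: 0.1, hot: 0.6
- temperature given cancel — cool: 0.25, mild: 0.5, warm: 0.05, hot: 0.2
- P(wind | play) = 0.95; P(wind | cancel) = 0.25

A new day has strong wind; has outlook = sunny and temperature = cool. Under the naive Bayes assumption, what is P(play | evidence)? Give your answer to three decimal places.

play: 0.05 × 0.2 × 0.05 × 0.95 = 0.000475
cancel: 0.95 × 0.05 × 0.25 × 0.25 = 0.00296875
P(play | x) = 0.000475 / 0.00344375 ≈ 0.138

0.138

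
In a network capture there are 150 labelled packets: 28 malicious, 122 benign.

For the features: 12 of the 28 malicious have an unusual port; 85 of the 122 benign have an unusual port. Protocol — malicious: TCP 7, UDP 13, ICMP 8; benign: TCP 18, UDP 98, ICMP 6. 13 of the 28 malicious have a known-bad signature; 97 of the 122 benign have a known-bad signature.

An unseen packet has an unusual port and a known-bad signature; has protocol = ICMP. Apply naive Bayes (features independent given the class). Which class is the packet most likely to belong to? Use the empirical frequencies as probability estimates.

malicious: (28/150) × (12/28) × (8/28) × (13/28) ≈ 0.0106122
benign: (122/150) × (85/122) × (6/122) × (97/122) ≈ 0.022158
Highest score → benign.

benign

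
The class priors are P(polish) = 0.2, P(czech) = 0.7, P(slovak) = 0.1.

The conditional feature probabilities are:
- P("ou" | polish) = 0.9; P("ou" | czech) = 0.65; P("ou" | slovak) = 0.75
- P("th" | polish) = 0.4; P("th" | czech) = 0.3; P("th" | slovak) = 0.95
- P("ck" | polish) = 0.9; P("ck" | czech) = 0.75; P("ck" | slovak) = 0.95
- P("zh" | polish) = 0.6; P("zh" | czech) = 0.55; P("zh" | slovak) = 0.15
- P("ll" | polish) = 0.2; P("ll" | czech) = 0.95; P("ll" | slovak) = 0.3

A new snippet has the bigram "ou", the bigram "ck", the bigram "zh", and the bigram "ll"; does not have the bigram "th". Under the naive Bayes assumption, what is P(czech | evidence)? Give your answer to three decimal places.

0.913

polish: 0.2 × 0.9 × (1−0.4) × 0.9 × 0.6 × 0.2 = 0.011664
czech: 0.7 × 0.65 × (1−0.3) × 0.75 × 0.55 × 0.95 = 0.1248121875
slovak: 0.1 × 0.75 × (1−0.95) × 0.95 × 0.15 × 0.3 = 0.0001603125
P(czech | x) = 0.1248121875 / 0.1366365 ≈ 0.913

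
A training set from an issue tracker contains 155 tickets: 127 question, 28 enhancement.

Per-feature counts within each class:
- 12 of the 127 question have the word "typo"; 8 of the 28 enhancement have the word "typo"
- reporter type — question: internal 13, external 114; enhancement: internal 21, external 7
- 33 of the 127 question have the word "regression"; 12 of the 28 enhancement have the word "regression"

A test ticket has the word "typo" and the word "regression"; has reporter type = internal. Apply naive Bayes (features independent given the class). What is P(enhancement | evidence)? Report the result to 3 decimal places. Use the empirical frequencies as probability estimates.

0.890

question: (127/155) × (12/127) × (13/127) × (33/127) ≈ 0.0020592
enhancement: (28/155) × (8/28) × (21/28) × (12/28) ≈ 0.0165899
P(enhancement | x) = 0.0165899 / 0.0186491 ≈ 0.890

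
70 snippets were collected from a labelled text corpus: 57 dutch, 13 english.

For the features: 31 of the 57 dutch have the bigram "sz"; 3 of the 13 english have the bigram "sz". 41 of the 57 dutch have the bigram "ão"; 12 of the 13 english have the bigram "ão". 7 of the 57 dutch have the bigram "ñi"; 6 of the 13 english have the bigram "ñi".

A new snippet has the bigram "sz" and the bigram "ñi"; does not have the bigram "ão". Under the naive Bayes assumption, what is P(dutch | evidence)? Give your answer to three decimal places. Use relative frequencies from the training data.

dutch: (57/70) × (31/57) × (16/57) × (7/57) ≈ 0.0152662
english: (13/70) × (3/13) × (1/13) × (6/13) ≈ 0.00152156
P(dutch | x) = 0.0152662 / 0.01678776 ≈ 0.909

0.909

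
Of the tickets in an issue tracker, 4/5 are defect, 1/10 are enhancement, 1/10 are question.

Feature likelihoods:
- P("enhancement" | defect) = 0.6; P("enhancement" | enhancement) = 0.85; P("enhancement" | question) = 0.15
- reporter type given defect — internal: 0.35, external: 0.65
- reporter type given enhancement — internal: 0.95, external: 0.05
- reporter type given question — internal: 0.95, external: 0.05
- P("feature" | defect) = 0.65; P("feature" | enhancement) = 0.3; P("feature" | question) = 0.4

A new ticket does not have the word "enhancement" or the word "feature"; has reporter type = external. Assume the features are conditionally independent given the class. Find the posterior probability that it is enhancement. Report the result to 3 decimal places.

0.007

defect: 0.8 × (1−0.6) × 0.65 × (1−0.65) = 0.0728
enhancement: 0.1 × (1−0.85) × 0.05 × (1−0.3) = 0.000525
question: 0.1 × (1−0.15) × 0.05 × (1−0.4) = 0.00255
P(enhancement | x) = 0.000525 / 0.075875 ≈ 0.007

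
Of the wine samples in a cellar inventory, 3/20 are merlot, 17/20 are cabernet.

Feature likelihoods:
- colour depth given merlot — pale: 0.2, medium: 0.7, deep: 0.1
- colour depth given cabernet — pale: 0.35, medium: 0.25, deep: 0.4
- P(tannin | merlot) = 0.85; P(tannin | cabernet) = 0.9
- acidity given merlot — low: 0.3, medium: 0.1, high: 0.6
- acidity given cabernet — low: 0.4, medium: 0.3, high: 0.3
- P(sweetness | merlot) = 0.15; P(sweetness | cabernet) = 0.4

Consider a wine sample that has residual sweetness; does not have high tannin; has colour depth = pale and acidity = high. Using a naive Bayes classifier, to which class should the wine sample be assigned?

merlot: 0.15 × 0.2 × (1−0.85) × 0.6 × 0.15 = 0.000405
cabernet: 0.85 × 0.35 × (1−0.9) × 0.3 × 0.4 = 0.00357
Highest score → cabernet.

cabernet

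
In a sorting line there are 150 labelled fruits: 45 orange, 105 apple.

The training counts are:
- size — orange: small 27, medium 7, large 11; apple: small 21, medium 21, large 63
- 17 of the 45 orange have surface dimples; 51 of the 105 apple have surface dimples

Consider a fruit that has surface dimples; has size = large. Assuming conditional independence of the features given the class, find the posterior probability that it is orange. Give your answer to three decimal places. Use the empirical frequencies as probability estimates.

orange: (45/150) × (11/45) × (17/45) ≈ 0.0277037
apple: (105/150) × (63/105) × (51/105) = 0.204
P(orange | x) = 0.0277037 / 0.2317037 ≈ 0.120

0.120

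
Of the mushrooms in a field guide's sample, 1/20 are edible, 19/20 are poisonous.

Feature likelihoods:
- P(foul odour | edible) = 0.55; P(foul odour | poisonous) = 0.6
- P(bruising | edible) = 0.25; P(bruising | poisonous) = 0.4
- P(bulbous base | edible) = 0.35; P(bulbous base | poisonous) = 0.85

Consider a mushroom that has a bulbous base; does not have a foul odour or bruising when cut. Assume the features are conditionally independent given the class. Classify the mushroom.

edible: 0.05 × (1−0.55) × (1−0.25) × 0.35 = 0.00590625
poisonous: 0.95 × (1−0.6) × (1−0.4) × 0.85 = 0.1938
Highest score → poisonous.

poisonous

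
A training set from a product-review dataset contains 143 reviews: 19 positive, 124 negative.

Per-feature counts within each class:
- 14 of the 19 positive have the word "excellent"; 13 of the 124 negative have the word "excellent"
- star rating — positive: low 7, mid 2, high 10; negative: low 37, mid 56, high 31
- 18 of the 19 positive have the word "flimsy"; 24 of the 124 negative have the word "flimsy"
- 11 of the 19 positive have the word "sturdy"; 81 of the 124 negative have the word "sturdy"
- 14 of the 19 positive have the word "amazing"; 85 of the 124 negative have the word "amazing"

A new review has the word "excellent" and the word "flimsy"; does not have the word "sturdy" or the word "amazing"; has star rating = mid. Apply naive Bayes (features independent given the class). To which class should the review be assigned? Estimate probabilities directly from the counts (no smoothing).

positive

positive: (19/143) × (14/19) × (2/19) × (18/19) × (8/19) × (5/19) ≈ 0.00108178
negative: (124/143) × (13/124) × (56/124) × (24/124) × (43/124) × (39/124) ≈ 0.000866668
Highest score → positive.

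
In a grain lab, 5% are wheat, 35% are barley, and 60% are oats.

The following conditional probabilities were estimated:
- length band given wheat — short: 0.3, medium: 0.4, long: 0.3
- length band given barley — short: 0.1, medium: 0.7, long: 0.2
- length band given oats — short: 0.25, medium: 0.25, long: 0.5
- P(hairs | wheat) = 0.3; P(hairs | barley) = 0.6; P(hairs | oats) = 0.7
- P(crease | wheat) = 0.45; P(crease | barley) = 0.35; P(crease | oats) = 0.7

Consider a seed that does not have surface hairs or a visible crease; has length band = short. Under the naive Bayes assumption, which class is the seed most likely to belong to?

oats

wheat: 0.05 × 0.3 × (1−0.3) × (1−0.45) = 0.005775
barley: 0.35 × 0.1 × (1−0.6) × (1−0.35) = 0.0091
oats: 0.6 × 0.25 × (1−0.7) × (1−0.7) = 0.0135
Highest score → oats.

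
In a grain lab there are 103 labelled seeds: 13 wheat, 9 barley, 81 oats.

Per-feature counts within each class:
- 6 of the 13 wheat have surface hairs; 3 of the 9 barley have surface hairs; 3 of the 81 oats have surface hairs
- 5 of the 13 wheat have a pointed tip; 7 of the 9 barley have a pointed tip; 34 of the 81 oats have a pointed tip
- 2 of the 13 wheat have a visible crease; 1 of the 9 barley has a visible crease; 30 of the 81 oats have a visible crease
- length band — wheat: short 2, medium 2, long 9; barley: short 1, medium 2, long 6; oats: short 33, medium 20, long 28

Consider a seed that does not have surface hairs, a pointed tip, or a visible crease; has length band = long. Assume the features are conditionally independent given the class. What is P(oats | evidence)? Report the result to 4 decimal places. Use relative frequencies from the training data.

wheat: (13/103) × (7/13) × (8/13) × (11/13) × (9/13) ≈ 0.0244994
barley: (9/103) × (6/9) × (2/9) × (8/9) × (6/9) ≈ 0.0076711
oats: (81/103) × (78/81) × (47/81) × (51/81) × (28/81) ≈ 0.0956375
P(oats | x) = 0.0956375 / 0.127808 ≈ 0.7483

0.7483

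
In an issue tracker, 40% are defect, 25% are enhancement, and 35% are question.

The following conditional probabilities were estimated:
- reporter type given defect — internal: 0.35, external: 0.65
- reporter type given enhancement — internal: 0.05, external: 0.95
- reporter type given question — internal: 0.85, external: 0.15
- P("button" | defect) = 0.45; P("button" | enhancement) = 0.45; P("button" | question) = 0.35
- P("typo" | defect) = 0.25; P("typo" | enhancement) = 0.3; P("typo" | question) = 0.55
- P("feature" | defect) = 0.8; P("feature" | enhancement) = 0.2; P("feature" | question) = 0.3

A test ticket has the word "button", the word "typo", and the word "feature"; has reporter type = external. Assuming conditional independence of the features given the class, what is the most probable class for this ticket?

defect: 0.4 × 0.65 × 0.45 × 0.25 × 0.8 = 0.0234
enhancement: 0.25 × 0.95 × 0.45 × 0.3 × 0.2 = 0.0064125
question: 0.35 × 0.15 × 0.35 × 0.55 × 0.3 = 0.003031875
Highest score → defect.

defect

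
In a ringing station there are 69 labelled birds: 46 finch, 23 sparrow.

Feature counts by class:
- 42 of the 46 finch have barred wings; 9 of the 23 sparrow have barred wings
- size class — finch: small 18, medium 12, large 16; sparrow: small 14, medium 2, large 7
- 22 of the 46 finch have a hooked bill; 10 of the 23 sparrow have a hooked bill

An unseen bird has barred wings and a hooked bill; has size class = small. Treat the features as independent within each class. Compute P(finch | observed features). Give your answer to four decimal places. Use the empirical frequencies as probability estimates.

0.7674

finch: (46/69) × (42/46) × (18/46) × (22/46) ≈ 0.113915
sparrow: (23/69) × (9/23) × (14/23) × (10/23) ≈ 0.0345196
P(finch | x) = 0.113915 / 0.1484346 ≈ 0.7674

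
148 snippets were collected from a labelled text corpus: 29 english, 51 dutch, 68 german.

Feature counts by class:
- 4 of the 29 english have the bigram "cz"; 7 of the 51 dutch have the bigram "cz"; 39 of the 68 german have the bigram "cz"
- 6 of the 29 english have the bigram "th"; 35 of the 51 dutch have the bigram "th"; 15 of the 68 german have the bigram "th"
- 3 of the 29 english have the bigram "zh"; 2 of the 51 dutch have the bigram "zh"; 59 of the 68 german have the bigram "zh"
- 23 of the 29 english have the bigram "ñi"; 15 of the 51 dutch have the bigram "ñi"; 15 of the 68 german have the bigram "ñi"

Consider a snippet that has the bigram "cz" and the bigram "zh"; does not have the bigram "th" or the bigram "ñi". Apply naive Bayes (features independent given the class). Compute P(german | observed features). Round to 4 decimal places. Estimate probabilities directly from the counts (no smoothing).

0.9938

english: (29/148) × (4/29) × (23/29) × (3/29) × (6/29) ≈ 0.00045878
dutch: (51/148) × (7/51) × (16/51) × (2/51) × (36/51) ≈ 0.000410751
german: (68/148) × (39/68) × (53/68) × (59/68) × (53/68) ≈ 0.138893
P(german | x) = 0.138893 / 0.139762531 ≈ 0.9938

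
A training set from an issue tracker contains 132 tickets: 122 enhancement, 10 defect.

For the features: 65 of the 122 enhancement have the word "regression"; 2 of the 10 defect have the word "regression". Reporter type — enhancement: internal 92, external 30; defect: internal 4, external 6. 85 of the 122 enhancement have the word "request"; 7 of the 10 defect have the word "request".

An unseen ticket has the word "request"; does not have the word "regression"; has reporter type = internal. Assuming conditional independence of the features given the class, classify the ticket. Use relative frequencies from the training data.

enhancement: (122/132) × (57/122) × (92/122) × (85/122) ≈ 0.226876
defect: (10/132) × (8/10) × (4/10) × (7/10) ≈ 0.0169697
Highest score → enhancement.

enhancement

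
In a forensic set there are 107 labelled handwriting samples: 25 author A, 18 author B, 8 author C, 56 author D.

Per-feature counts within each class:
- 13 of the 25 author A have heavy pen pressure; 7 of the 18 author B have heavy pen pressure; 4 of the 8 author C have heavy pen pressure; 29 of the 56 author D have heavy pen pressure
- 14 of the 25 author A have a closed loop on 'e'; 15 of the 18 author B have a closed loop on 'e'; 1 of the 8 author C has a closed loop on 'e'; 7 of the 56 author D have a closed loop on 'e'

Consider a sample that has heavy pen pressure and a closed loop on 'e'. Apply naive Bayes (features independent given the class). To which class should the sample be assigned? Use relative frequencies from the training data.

author A: (25/107) × (13/25) × (14/25) ≈ 0.0680374
author B: (18/107) × (7/18) × (15/18) ≈ 0.0545171
author C: (8/107) × (4/8) × (1/8) ≈ 0.0046729
author D: (56/107) × (29/56) × (7/56) ≈ 0.0338785
Highest score → author A.

author A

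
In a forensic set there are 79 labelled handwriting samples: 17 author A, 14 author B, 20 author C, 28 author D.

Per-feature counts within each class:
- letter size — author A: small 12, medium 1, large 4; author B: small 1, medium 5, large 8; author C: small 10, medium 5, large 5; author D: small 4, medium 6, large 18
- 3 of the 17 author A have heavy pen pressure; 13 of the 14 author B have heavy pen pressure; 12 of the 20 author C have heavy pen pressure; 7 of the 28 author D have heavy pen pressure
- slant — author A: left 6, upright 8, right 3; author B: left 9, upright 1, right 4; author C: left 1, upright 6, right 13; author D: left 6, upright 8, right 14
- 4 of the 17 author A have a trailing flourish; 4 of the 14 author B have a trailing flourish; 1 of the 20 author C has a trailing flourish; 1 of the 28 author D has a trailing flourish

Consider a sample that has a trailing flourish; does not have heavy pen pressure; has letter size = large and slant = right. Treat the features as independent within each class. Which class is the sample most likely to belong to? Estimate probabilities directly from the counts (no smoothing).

author A: (17/79) × (4/17) × (14/17) × (3/17) × (4/17) ≈ 0.00173139
author B: (14/79) × (8/14) × (1/14) × (4/14) × (4/14) ≈ 0.000590471
author C: (20/79) × (5/20) × (8/20) × (13/20) × (1/20) ≈ 0.000822785
author D: (28/79) × (18/28) × (21/28) × (14/28) × (1/28) ≈ 0.00305154
Highest score → author D.

author D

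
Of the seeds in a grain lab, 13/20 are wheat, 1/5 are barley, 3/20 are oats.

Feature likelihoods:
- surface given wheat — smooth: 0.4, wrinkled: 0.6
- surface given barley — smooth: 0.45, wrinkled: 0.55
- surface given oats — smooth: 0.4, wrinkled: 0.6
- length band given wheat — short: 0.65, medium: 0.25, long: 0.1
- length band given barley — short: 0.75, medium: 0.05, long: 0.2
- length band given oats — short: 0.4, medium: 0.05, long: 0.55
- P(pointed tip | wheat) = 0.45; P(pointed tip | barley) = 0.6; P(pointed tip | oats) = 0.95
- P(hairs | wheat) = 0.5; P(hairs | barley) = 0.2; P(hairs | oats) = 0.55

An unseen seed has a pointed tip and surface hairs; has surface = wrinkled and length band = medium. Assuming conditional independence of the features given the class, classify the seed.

wheat: 0.65 × 0.6 × 0.25 × 0.45 × 0.5 = 0.0219375
barley: 0.2 × 0.55 × 0.05 × 0.6 × 0.2 = 0.00066
oats: 0.15 × 0.6 × 0.05 × 0.95 × 0.55 = 0.00235125
Highest score → wheat.

wheat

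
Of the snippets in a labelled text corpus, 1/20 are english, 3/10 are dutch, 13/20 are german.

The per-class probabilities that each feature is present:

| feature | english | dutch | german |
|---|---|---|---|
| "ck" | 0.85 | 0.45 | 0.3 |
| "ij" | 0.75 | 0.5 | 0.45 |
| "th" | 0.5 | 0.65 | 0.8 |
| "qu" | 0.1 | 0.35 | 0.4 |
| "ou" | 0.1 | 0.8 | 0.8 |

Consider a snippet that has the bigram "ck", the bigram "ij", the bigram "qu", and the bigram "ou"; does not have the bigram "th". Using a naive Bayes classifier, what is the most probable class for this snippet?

english: 0.05 × 0.85 × 0.75 × (1−0.5) × 0.1 × 0.1 = 0.000159375
dutch: 0.3 × 0.45 × 0.5 × (1−0.65) × 0.35 × 0.8 = 0.006615
german: 0.65 × 0.3 × 0.45 × (1−0.8) × 0.4 × 0.8 = 0.005616
Highest score → dutch.

dutch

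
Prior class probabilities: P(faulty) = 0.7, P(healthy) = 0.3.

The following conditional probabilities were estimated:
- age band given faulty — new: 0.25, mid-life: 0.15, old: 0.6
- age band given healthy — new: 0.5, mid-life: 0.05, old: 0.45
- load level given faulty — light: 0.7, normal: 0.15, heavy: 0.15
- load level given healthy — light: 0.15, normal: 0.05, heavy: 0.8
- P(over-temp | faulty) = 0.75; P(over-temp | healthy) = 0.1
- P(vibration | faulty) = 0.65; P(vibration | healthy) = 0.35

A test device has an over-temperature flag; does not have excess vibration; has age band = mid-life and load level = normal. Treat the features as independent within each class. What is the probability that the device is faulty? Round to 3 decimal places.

faulty: 0.7 × 0.15 × 0.15 × 0.75 × (1−0.65) = 0.004134375
healthy: 0.3 × 0.05 × 0.05 × 0.1 × (1−0.35) = 0.00004875
P(faulty | x) = 0.004134375 / 0.004183125 ≈ 0.988

0.988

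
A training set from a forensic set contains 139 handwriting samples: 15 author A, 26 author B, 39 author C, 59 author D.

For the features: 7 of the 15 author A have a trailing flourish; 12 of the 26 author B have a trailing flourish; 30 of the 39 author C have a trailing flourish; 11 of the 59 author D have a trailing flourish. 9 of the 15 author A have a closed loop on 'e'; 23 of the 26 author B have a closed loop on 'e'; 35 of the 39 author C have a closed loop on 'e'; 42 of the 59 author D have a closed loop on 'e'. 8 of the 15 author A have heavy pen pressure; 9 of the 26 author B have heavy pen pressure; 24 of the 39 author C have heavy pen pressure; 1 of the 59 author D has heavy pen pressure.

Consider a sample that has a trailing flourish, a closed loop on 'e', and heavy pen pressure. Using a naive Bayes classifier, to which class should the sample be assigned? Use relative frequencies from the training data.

author C

author A: (15/139) × (7/15) × (9/15) × (8/15) ≈ 0.0161151
author B: (26/139) × (12/26) × (23/26) × (9/26) ≈ 0.0264357
author C: (39/139) × (30/39) × (35/39) × (24/39) ≈ 0.119195
author D: (59/139) × (11/59) × (42/59) × (1/59) ≈ 0.000954824
Highest score → author C.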